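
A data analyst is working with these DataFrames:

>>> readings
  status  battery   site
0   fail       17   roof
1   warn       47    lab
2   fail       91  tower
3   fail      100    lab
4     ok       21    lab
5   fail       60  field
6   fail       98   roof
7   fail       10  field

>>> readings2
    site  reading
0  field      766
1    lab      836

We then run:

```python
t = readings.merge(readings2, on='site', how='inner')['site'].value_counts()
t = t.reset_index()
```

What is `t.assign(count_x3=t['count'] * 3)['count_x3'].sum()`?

merge on 'site' (how='inner') → 5 rows:
  status  battery   site  reading
0   warn       47    lab      836
1   fail      100    lab      836
2     ok       21    lab      836
3   fail       60  field      766
4   fail       10  field      766
value_counts of site:
site
lab      3
field    2
Name: count, dtype: int64
reset_index():
    site  count
0    lab      3
1  field      2
add column count_x3 = t['count'] * 3:
    site  count  count_x3
0    lab      3         9
1  field      2         6
So sum() = 15.

15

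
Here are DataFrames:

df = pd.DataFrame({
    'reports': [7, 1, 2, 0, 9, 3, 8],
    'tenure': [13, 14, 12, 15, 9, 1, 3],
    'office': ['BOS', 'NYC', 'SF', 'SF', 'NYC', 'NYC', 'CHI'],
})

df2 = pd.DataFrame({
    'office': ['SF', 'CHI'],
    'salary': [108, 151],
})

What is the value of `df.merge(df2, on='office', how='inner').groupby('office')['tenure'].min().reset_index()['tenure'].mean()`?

merge on 'office' (how='inner') → 3 rows:
   reports  tenure office  salary
0        2      12     SF     108
1        0      15     SF     108
2        8       3    CHI     151
group by office, min of tenure:
office
CHI     3
SF     12
Name: tenure, dtype: int64
reset_index():
  office  tenure
0    CHI       3
1     SF      12
So mean() = 7.5.

7.5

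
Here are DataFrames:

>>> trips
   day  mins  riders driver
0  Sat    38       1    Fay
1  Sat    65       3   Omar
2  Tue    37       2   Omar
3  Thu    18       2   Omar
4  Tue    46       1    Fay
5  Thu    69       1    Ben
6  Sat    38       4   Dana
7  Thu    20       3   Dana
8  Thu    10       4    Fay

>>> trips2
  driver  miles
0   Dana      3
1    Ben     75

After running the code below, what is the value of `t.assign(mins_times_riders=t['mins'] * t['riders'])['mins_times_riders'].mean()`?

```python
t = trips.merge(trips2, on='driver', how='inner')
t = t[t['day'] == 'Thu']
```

64.5

merge on 'driver' (how='inner') → 3 rows:
   day  mins  riders driver  miles
0  Thu    69       1    Ben     75
1  Sat    38       4   Dana      3
2  Thu    20       3   Dana      3
filter rows where day == 'Thu':
   day  mins  riders driver  miles
0  Thu    69       1    Ben     75
2  Thu    20       3   Dana      3
add column mins_times_riders = t['mins'] * t['riders']:
   day  mins  riders driver  miles  mins_times_riders
0  Thu    69       1    Ben     75                 69
2  Thu    20       3   Dana      3                 60
Reading off the mean of column 'mins_times_riders', we get 64.5.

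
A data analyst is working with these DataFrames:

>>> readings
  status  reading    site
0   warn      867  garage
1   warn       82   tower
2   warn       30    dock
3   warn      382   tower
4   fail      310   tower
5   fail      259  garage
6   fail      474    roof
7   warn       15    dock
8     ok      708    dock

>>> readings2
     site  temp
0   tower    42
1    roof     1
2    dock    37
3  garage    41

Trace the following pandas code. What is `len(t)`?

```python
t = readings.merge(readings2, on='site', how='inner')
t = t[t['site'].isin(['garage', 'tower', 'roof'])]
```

merge on 'site' (how='inner') → 9 rows:
  status  reading    site  temp
0   warn      867  garage    41
1   warn       82   tower    42
2   warn       30    dock    37
3   warn      382   tower    42
4   fail      310   tower    42
5   fail      259  garage    41
6   fail      474    roof     1
7   warn       15    dock    37
8     ok      708    dock    37
filter rows where site in ['garage', 'tower', 'roof']:
  status  reading    site  temp
0   warn      867  garage    41
1   warn       82   tower    42
3   warn      382   tower    42
4   fail      310   tower    42
5   fail      259  garage    41
6   fail      474    roof     1
Taking the number of rows gives 6.

6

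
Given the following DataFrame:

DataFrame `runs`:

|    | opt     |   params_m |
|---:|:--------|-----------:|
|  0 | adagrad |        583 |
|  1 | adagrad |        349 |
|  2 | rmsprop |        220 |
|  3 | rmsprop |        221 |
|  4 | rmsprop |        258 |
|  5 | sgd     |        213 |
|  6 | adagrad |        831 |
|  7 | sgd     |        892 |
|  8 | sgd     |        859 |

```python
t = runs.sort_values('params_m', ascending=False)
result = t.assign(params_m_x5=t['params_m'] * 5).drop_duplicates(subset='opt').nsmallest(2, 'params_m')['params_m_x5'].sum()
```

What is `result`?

5445

sort by params_m descending:
       opt  params_m
7      sgd       892
8      sgd       859
6  adagrad       831
0  adagrad       583
1  adagrad       349
4  rmsprop       258
3  rmsprop       221
2  rmsprop       220
5      sgd       213
add column params_m_x5 = t['params_m'] * 5:
       opt  params_m  params_m_x5
7      sgd       892         4460
8      sgd       859         4295
6  adagrad       831         4155
0  adagrad       583         2915
1  adagrad       349         1745
4  rmsprop       258         1290
3  rmsprop       221         1105
2  rmsprop       220         1100
5      sgd       213         1065
drop duplicate opt (keep=first):
       opt  params_m  params_m_x5
7      sgd       892         4460
6  adagrad       831         4155
4  rmsprop       258         1290
take 2 rows with smallest params_m:
       opt  params_m  params_m_x5
4  rmsprop       258         1290
6  adagrad       831         4155
Finally, sum of column 'params_m_x5' = 5445.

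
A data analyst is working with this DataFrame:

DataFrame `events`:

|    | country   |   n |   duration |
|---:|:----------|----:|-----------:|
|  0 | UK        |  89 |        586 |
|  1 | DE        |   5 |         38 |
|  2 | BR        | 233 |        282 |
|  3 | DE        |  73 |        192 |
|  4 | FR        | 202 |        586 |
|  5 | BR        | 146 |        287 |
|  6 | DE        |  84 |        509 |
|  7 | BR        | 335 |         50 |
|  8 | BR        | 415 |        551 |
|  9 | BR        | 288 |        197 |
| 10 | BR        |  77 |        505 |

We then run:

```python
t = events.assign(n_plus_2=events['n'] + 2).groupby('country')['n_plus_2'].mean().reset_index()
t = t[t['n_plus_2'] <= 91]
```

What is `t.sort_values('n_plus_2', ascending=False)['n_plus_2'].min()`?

56.0

add column n_plus_2 = events['n'] + 2:
   country    n  duration  n_plus_2
0       UK   89       586        91
1       DE    5        38         7
2       BR  233       282       235
3       DE   73       192        75
4       FR  202       586       204
5       BR  146       287       148
6       DE   84       509        86
7       BR  335        50       337
8       BR  415       551       417
9       BR  288       197       290
10      BR   77       505        79
group by country, mean of n_plus_2:
country
BR    251.0
DE     56.0
FR    204.0
UK     91.0
Name: n_plus_2, dtype: float64
reset_index():
  country  n_plus_2
0      BR     251.0
1      DE      56.0
2      FR     204.0
3      UK      91.0
filter rows where n_plus_2 <= 91:
  country  n_plus_2
1      DE      56.0
3      UK      91.0
sort by n_plus_2 descending:
  country  n_plus_2
3      UK      91.0
1      DE      56.0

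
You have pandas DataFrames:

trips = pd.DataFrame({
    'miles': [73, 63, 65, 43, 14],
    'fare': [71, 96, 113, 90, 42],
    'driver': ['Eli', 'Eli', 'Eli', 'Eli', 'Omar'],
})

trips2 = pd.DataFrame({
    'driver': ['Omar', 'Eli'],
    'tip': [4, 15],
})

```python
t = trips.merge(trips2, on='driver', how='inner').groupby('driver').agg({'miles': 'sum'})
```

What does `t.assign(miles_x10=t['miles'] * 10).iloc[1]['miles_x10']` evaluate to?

merge on 'driver' (how='inner') → 5 rows:
   miles  fare driver  tip
0     73    71    Eli   15
1     63    96    Eli   15
2     65   113    Eli   15
3     43    90    Eli   15
4     14    42   Omar    4
group by driver, sum of miles:
        miles
driver       
Eli       244
Omar       14
add column miles_x10 = t['miles'] * 10:
        miles  miles_x10
driver                  
Eli       244       2440
Omar       14        140
Then the value at position 1, column 'miles_x10': 140

140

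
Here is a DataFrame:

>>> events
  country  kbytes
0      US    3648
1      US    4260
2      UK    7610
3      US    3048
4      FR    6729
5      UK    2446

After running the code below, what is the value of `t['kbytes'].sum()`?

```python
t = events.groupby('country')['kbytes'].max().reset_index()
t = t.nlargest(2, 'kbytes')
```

14339

group by country, max of kbytes:
country
FR    6729
UK    7610
US    4260
Name: kbytes, dtype: int64
reset_index():
  country  kbytes
0      FR    6729
1      UK    7610
2      US    4260
take 2 rows with largest kbytes:
  country  kbytes
1      UK    7610
0      FR    6729
So sum() = 14339.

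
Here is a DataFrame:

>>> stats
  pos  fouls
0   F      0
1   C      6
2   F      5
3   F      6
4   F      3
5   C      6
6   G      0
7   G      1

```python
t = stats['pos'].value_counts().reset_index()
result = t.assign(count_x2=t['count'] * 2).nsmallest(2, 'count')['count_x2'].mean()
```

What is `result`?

4.0

value_counts of pos:
pos
F    4
C    2
G    2
Name: count, dtype: int64
reset_index():
  pos  count
0   F      4
1   C      2
2   G      2
add column count_x2 = t['count'] * 2:
  pos  count  count_x2
0   F      4         8
1   C      2         4
2   G      2         4
take 2 rows with smallest count:
  pos  count  count_x2
1   C      2         4
2   G      2         4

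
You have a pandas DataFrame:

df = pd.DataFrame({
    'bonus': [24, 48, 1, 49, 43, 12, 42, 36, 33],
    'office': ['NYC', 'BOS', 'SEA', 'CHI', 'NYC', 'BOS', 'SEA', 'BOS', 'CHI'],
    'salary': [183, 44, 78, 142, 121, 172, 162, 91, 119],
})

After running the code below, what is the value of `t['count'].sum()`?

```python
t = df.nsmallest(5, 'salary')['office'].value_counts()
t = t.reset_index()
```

take 5 rows with smallest salary:
   bonus office  salary
1     48    BOS      44
2      1    SEA      78
7     36    BOS      91
8     33    CHI     119
4     43    NYC     121
value_counts of office:
office
BOS    2
SEA    1
CHI    1
NYC    1
Name: count, dtype: int64
reset_index():
  office  count
0    BOS      2
1    SEA      1
2    CHI      1
3    NYC      1

5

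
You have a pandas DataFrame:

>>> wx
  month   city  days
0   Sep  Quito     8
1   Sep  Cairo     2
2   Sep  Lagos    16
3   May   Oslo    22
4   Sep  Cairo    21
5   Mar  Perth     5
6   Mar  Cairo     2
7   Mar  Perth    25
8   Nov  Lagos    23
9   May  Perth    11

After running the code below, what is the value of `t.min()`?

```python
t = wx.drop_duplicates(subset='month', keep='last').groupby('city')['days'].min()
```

11

drop duplicate month (keep=last):
  month   city  days
4   Sep  Cairo    21
7   Mar  Perth    25
8   Nov  Lagos    23
9   May  Perth    11
group by city, min of days:
city
Cairo    21
Lagos    23
Perth    11
Name: days, dtype: int64
Hence 11.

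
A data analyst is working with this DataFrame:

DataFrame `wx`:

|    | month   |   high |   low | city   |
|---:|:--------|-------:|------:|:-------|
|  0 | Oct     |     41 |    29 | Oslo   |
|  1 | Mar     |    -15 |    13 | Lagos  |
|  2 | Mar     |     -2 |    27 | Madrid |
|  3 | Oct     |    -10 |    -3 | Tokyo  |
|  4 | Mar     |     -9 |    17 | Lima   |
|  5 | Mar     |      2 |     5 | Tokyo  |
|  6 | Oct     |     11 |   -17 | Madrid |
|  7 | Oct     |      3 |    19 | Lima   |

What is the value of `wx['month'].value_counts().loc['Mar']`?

value_counts of month:
month
Oct    4
Mar    4
Name: count, dtype: int64

4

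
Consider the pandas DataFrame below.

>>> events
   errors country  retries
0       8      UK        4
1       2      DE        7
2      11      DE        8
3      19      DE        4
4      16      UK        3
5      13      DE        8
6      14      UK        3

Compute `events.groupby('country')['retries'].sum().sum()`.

37

group by country, sum of retries:
country
DE    27
UK    10
Name: retries, dtype: int64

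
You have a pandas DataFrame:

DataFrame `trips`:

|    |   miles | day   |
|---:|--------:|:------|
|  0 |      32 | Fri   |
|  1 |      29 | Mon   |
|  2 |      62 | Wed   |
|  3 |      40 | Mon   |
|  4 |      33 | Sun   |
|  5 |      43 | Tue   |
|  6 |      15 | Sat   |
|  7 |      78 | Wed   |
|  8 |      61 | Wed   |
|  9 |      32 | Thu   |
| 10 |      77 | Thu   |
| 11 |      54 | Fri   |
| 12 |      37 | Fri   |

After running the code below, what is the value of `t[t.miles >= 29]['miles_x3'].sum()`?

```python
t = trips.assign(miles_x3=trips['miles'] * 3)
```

add column miles_x3 = trips['miles'] * 3:
    miles  day  miles_x3
0      32  Fri        96
1      29  Mon        87
2      62  Wed       186
3      40  Mon       120
4      33  Sun        99
5      43  Tue       129
6      15  Sat        45
7      78  Wed       234
8      61  Wed       183
9      32  Thu        96
10     77  Thu       231
11     54  Fri       162
12     37  Fri       111
filter rows where miles >= 29:
    miles  day  miles_x3
0      32  Fri        96
1      29  Mon        87
2      62  Wed       186
3      40  Mon       120
4      33  Sun        99
5      43  Tue       129
7      78  Wed       234
8      61  Wed       183
9      32  Thu        96
10     77  Thu       231
11     54  Fri       162
12     37  Fri       111

1734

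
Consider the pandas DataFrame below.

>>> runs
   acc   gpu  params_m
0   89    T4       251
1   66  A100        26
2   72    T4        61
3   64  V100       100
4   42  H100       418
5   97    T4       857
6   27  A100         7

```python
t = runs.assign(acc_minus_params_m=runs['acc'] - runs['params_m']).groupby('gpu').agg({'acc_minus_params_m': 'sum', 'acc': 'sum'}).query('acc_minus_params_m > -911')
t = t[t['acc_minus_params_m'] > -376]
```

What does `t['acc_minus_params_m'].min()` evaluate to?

add column acc_minus_params_m = runs['acc'] - runs['params_m']:
   acc   gpu  params_m  acc_minus_params_m
0   89    T4       251                -162
1   66  A100        26                  40
2   72    T4        61                  11
3   64  V100       100                 -36
4   42  H100       418                -376
5   97    T4       857                -760
6   27  A100         7                  20
group by gpu: sum(acc_minus_params_m), sum(acc):
      acc_minus_params_m  acc
gpu                          
A100                  60   93
H100                -376   42
T4                  -911  258
V100                 -36   64
filter rows where acc_minus_params_m > -911:
      acc_minus_params_m  acc
gpu                          
A100                  60   93
H100                -376   42
V100                 -36   64
filter rows where acc_minus_params_m > -376:
      acc_minus_params_m  acc
gpu                          
A100                  60   93
V100                 -36   64
Then the min of column 'acc_minus_params_m': -36

-36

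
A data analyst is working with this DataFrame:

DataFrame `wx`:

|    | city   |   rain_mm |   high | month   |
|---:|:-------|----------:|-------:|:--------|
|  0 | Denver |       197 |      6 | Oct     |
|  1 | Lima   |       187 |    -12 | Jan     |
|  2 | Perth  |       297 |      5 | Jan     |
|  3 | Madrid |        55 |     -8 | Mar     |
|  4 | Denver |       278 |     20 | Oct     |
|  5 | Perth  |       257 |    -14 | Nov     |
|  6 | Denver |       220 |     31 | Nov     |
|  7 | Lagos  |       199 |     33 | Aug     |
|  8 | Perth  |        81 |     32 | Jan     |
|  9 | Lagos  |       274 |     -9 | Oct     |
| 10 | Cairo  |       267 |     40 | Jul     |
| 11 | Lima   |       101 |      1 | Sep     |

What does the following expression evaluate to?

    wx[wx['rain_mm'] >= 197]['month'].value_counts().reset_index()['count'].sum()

filter rows where rain_mm >= 197:
      city  rain_mm  high month
0   Denver      197     6   Oct
2    Perth      297     5   Jan
4   Denver      278    20   Oct
5    Perth      257   -14   Nov
6   Denver      220    31   Nov
7    Lagos      199    33   Aug
9    Lagos      274    -9   Oct
10   Cairo      267    40   Jul
value_counts of month:
month
Oct    3
Nov    2
Jan    1
Aug    1
Jul    1
Name: count, dtype: int64
reset_index():
  month  count
0   Oct      3
1   Nov      2
2   Jan      1
3   Aug      1
4   Jul      1
Reading off the sum of column 'count', we get 8.

8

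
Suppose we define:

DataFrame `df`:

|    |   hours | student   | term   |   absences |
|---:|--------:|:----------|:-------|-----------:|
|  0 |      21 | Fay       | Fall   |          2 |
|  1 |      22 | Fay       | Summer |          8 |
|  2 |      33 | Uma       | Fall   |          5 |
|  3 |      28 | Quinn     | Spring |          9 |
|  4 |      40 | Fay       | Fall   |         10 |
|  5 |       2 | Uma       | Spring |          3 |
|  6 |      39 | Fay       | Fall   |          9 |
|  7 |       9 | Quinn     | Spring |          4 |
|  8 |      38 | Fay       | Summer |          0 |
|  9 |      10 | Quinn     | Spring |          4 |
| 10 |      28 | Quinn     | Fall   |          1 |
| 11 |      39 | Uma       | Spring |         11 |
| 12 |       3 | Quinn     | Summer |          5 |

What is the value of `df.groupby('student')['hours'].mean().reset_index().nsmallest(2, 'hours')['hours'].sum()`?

group by student, mean of hours:
student
Fay      32.000000
Quinn    15.600000
Uma      24.666667
Name: hours, dtype: float64
reset_index():
  student      hours
0     Fay  32.000000
1   Quinn  15.600000
2     Uma  24.666667
take 2 rows with smallest hours:
  student      hours
1   Quinn  15.600000
2     Uma  24.666667
sum of column 'hours' → 40.2666666667

40.2666666667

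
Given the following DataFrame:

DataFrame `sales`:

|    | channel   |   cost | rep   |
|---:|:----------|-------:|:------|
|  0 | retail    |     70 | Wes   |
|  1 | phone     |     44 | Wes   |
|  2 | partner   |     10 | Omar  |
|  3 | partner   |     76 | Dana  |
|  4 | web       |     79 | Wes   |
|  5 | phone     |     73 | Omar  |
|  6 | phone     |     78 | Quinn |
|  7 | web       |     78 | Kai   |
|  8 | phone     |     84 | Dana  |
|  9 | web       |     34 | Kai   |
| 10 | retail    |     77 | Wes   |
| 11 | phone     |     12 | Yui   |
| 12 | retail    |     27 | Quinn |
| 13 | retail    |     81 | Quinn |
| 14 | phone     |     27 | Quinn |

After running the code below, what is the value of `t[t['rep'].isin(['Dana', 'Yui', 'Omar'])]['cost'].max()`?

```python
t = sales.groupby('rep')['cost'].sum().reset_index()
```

160

group by rep, sum of cost:
rep
Dana     160
Kai      112
Omar      83
Quinn    213
Wes      270
Yui       12
Name: cost, dtype: int64
reset_index():
     rep  cost
0   Dana   160
1    Kai   112
2   Omar    83
3  Quinn   213
4    Wes   270
5    Yui    12
filter rows where rep in ['Dana', 'Yui', 'Omar']:
    rep  cost
0  Dana   160
2  Omar    83
5   Yui    12
The max of column 'cost' is 160.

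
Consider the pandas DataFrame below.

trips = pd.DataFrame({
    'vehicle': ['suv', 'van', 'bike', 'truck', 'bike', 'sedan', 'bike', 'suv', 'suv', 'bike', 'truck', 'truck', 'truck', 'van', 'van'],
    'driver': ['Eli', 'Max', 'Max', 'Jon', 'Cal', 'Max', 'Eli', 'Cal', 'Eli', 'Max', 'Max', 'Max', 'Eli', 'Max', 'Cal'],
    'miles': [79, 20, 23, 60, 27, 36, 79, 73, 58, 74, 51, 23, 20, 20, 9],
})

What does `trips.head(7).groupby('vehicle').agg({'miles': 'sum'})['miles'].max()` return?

take first 7 rows:
  vehicle driver  miles
0     suv    Eli     79
1     van    Max     20
2    bike    Max     23
3   truck    Jon     60
4    bike    Cal     27
5   sedan    Max     36
6    bike    Eli     79
group by vehicle, sum of miles:
         miles
vehicle       
bike       129
sedan       36
suv         79
truck       60
van         20
Taking the max of column 'miles' gives 129.

129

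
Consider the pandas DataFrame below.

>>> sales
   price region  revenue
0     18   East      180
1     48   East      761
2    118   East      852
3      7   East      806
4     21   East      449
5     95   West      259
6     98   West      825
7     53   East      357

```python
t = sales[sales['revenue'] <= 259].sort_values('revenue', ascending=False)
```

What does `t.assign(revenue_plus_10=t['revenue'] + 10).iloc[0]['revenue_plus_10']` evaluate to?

filter rows where revenue <= 259:
   price region  revenue
0     18   East      180
5     95   West      259
sort by revenue descending:
   price region  revenue
5     95   West      259
0     18   East      180
add column revenue_plus_10 = t['revenue'] + 10:
   price region  revenue  revenue_plus_10
5     95   West      259              269
0     18   East      180              190
value at position 0, column 'revenue_plus_10' → 269

269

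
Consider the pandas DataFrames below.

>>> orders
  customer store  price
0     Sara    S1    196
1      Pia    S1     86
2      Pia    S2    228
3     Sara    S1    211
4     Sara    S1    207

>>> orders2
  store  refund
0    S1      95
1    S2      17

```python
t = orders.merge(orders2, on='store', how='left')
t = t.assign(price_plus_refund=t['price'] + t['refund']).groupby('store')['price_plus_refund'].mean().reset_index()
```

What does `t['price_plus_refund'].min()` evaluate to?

merge on 'store' (how='left') → 5 rows:
  customer store  price  refund
0     Sara    S1    196      95
1      Pia    S1     86      95
2      Pia    S2    228      17
3     Sara    S1    211      95
4     Sara    S1    207      95
add column price_plus_refund = t['price'] + t['refund']:
  customer store  price  refund  price_plus_refund
0     Sara    S1    196      95                291
1      Pia    S1     86      95                181
2      Pia    S2    228      17                245
3     Sara    S1    211      95                306
4     Sara    S1    207      95                302
group by store, mean of price_plus_refund:
store
S1    270.0
S2    245.0
Name: price_plus_refund, dtype: float64
reset_index():
  store  price_plus_refund
0    S1              270.0
1    S2              245.0
So min() = 245.0.

245.0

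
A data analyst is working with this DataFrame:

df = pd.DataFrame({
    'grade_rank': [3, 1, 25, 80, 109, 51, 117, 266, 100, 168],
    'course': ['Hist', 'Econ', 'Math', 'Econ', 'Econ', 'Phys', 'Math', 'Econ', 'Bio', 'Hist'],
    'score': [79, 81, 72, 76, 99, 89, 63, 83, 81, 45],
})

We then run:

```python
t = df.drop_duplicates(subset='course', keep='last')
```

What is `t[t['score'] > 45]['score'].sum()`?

316

drop duplicate course (keep=last):
   grade_rank course  score
5          51   Phys     89
6         117   Math     63
7         266   Econ     83
8         100    Bio     81
9         168   Hist     45
filter rows where score > 45:
   grade_rank course  score
5          51   Phys     89
6         117   Math     63
7         266   Econ     83
8         100    Bio     81
Reading off the sum of column 'score', we get 316.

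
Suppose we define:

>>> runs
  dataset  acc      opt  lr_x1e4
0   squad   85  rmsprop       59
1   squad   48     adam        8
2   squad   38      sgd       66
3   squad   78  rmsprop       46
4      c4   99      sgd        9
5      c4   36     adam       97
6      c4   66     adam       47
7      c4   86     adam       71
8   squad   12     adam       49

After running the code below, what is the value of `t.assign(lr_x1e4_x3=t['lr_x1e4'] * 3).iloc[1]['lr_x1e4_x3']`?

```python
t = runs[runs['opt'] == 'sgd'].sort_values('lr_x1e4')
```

198

filter rows where opt == 'sgd':
  dataset  acc  opt  lr_x1e4
2   squad   38  sgd       66
4      c4   99  sgd        9
sort by lr_x1e4:
  dataset  acc  opt  lr_x1e4
4      c4   99  sgd        9
2   squad   38  sgd       66
add column lr_x1e4_x3 = t['lr_x1e4'] * 3:
  dataset  acc  opt  lr_x1e4  lr_x1e4_x3
4      c4   99  sgd        9          27
2   squad   38  sgd       66         198
Finally, value at position 1, column 'lr_x1e4_x3' = 198.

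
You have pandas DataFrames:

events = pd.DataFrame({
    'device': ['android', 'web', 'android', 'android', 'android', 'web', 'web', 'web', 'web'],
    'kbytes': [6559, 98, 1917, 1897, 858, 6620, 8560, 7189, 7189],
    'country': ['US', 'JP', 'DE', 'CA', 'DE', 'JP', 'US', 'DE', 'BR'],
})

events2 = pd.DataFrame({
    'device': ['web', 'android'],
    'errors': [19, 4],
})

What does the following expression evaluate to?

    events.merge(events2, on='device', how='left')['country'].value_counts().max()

3

merge on 'device' (how='left') → 9 rows:
    device  kbytes country  errors
0  android    6559      US       4
1      web      98      JP      19
2  android    1917      DE       4
3  android    1897      CA       4
4  android     858      DE       4
5      web    6620      JP      19
6      web    8560      US      19
7      web    7189      DE      19
8      web    7189      BR      19
value_counts of country:
country
DE    3
US    2
JP    2
CA    1
BR    1
Name: count, dtype: int64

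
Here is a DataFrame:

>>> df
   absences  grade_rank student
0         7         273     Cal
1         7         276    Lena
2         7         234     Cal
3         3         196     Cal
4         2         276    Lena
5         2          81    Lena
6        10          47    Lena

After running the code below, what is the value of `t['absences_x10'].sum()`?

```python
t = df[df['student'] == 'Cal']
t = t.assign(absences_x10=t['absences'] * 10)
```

170

filter rows where student == 'Cal':
   absences  grade_rank student
0         7         273     Cal
2         7         234     Cal
3         3         196     Cal
add column absences_x10 = t['absences'] * 10:
   absences  grade_rank student  absences_x10
0         7         273     Cal            70
2         7         234     Cal            70
3         3         196     Cal            30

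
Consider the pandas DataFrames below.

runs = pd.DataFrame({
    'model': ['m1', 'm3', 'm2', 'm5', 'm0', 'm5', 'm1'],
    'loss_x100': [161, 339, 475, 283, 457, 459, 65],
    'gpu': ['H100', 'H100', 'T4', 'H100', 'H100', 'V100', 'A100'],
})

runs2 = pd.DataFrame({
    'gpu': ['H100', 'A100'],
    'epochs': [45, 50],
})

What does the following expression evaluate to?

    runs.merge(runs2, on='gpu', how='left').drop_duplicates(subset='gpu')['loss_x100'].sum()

1160

merge on 'gpu' (how='left') → 7 rows:
  model  loss_x100   gpu  epochs
0    m1        161  H100    45.0
1    m3        339  H100    45.0
2    m2        475    T4     NaN
3    m5        283  H100    45.0
4    m0        457  H100    45.0
5    m5        459  V100     NaN
6    m1         65  A100    50.0
drop duplicate gpu (keep=first):
  model  loss_x100   gpu  epochs
0    m1        161  H100    45.0
2    m2        475    T4     NaN
5    m5        459  V100     NaN
6    m1         65  A100    50.0
Finally, sum of column 'loss_x100' = 1160.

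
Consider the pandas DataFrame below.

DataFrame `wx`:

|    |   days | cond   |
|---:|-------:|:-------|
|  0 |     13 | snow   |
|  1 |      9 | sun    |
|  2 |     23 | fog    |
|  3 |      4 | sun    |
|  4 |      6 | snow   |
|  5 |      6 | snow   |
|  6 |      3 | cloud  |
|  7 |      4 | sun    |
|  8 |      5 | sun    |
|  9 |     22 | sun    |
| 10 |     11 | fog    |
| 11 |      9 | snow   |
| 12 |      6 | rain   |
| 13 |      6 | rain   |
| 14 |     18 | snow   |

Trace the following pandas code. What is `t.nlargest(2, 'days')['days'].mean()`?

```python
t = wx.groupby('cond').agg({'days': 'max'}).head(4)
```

group by cond, max of days:
       days
cond       
cloud     3
fog      23
rain      6
snow     18
sun      22
take first 4 rows:
       days
cond       
cloud     3
fog      23
rain      6
snow     18
take 2 rows with largest days:
      days
cond      
fog     23
snow    18
Finally, mean of column 'days' = 20.5.

20.5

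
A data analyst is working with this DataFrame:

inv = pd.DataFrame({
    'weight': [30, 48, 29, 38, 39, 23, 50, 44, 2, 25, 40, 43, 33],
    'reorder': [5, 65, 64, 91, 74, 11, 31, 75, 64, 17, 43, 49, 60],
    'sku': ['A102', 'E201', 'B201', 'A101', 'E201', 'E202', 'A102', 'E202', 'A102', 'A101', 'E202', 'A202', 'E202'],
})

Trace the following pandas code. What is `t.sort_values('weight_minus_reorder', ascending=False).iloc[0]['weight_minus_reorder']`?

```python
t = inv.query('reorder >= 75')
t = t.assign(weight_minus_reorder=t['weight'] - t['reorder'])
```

-31

filter rows where reorder >= 75:
   weight  reorder   sku
3      38       91  A101
7      44       75  E202
add column weight_minus_reorder = t['weight'] - t['reorder']:
   weight  reorder   sku  weight_minus_reorder
3      38       91  A101                   -53
7      44       75  E202                   -31
sort by weight_minus_reorder descending:
   weight  reorder   sku  weight_minus_reorder
7      44       75  E202                   -31
3      38       91  A101                   -53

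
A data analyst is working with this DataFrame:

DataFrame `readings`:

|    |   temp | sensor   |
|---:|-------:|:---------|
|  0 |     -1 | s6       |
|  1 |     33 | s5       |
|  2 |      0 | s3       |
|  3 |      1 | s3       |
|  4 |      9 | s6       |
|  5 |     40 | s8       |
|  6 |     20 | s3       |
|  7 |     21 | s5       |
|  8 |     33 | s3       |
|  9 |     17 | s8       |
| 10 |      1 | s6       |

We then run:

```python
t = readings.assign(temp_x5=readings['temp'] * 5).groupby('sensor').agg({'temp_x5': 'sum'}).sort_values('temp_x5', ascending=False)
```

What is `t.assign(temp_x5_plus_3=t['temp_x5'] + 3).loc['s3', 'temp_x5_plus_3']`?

add column temp_x5 = readings['temp'] * 5:
    temp sensor  temp_x5
0     -1     s6       -5
1     33     s5      165
2      0     s3        0
3      1     s3        5
4      9     s6       45
5     40     s8      200
6     20     s3      100
7     21     s5      105
8     33     s3      165
9     17     s8       85
10     1     s6        5
group by sensor, sum of temp_x5:
        temp_x5
sensor         
s3          270
s5          270
s6           45
s8          285
sort by temp_x5 descending:
        temp_x5
sensor         
s8          285
s3          270
s5          270
s6           45
add column temp_x5_plus_3 = t['temp_x5'] + 3:
        temp_x5  temp_x5_plus_3
sensor                         
s8          285             288
s3          270             273
s5          270             273
s6           45              48
Finally, value at row 's3', column 'temp_x5_plus_3' = 273.

273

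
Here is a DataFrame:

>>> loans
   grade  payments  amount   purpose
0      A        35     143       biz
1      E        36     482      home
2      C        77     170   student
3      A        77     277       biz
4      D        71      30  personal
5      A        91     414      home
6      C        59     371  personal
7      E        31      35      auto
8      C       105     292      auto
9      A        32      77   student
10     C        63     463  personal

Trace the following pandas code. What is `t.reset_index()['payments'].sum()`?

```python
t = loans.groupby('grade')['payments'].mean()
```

239.25

group by grade, mean of payments:
grade
A    58.75
C    76.00
D    71.00
E    33.50
Name: payments, dtype: float64
reset_index():
  grade  payments
0     A     58.75
1     C     76.00
2     D     71.00
3     E     33.50
Taking the sum of column 'payments' gives 239.25.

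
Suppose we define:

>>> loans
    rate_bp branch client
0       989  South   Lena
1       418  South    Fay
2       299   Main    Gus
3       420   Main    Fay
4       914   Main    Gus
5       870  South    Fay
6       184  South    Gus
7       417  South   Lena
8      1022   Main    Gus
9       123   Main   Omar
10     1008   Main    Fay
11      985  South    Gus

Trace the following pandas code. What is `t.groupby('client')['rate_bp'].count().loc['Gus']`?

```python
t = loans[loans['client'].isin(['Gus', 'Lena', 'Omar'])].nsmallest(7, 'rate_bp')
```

4

filter rows where client in ['Gus', 'Lena', 'Omar']:
    rate_bp branch client
0       989  South   Lena
2       299   Main    Gus
4       914   Main    Gus
6       184  South    Gus
7       417  South   Lena
8      1022   Main    Gus
9       123   Main   Omar
11      985  South    Gus
take 7 rows with smallest rate_bp:
    rate_bp branch client
9       123   Main   Omar
6       184  South    Gus
2       299   Main    Gus
7       417  South   Lena
4       914   Main    Gus
11      985  South    Gus
0       989  South   Lena
group by client, count of rate_bp:
client
Gus     4
Lena    2
Omar    1
Name: rate_bp, dtype: int64
Reading off the value at index 'Gus', we get 4.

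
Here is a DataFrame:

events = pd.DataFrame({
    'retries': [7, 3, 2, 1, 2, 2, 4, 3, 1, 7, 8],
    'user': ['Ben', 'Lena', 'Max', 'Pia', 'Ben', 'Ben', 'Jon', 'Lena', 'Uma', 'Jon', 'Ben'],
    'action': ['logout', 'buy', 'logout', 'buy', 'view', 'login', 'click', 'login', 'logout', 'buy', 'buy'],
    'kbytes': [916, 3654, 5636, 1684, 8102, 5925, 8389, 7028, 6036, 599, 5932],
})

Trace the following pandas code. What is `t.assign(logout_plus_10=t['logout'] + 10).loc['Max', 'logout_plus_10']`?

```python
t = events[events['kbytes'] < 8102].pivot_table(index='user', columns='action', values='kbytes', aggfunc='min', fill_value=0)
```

filter rows where kbytes < 8102:
    retries  user  action  kbytes
0         7   Ben  logout     916
1         3  Lena     buy    3654
2         2   Max  logout    5636
3         1   Pia     buy    1684
5         2   Ben   login    5925
7         3  Lena   login    7028
8         1   Uma  logout    6036
9         7   Jon     buy     599
10        8   Ben     buy    5932
pivot: rows=user, cols=action, min(kbytes):
action   buy  login  logout
user                       
Ben     5932   5925     916
Jon      599      0       0
Lena    3654   7028       0
Max        0      0    5636
Pia     1684      0       0
Uma        0      0    6036
add column logout_plus_10 = t['logout'] + 10:
action   buy  login  logout  logout_plus_10
user                                       
Ben     5932   5925     916             926
Jon      599      0       0              10
Lena    3654   7028       0              10
Max        0      0    5636            5646
Pia     1684      0       0              10
Uma        0      0    6036            6046
Taking the value at row 'Max', column 'logout_plus_10' gives 5646.

5646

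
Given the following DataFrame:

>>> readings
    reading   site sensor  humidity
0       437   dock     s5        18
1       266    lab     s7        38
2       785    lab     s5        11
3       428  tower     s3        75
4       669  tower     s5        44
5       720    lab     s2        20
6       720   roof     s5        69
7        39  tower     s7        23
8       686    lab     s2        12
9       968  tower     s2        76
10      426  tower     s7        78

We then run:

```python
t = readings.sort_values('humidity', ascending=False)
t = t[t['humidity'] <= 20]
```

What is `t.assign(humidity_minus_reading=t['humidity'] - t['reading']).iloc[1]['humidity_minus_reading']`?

-419

sort by humidity descending:
    reading   site sensor  humidity
10      426  tower     s7        78
9       968  tower     s2        76
3       428  tower     s3        75
6       720   roof     s5        69
4       669  tower     s5        44
1       266    lab     s7        38
7        39  tower     s7        23
5       720    lab     s2        20
0       437   dock     s5        18
8       686    lab     s2        12
2       785    lab     s5        11
filter rows where humidity <= 20:
   reading  site sensor  humidity
5      720   lab     s2        20
0      437  dock     s5        18
8      686   lab     s2        12
2      785   lab     s5        11
add column humidity_minus_reading = t['humidity'] - t['reading']:
   reading  site sensor  humidity  humidity_minus_reading
5      720   lab     s2        20                    -700
0      437  dock     s5        18                    -419
8      686   lab     s2        12                    -674
2      785   lab     s5        11                    -774
Finally, value at position 1, column 'humidity_minus_reading' = -419.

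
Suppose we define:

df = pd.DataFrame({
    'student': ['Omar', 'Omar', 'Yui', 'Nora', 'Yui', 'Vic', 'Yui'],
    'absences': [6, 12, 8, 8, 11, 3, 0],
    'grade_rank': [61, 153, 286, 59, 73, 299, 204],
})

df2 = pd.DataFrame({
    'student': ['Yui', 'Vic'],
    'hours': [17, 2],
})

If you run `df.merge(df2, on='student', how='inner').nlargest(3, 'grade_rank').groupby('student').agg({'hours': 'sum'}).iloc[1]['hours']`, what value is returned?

34

merge on 'student' (how='inner') → 4 rows:
  student  absences  grade_rank  hours
0     Yui         8         286     17
1     Yui        11          73     17
2     Vic         3         299      2
3     Yui         0         204     17
take 3 rows with largest grade_rank:
  student  absences  grade_rank  hours
2     Vic         3         299      2
0     Yui         8         286     17
3     Yui         0         204     17
group by student, sum of hours:
         hours
student       
Vic          2
Yui         34
So iloc[1]['hours'] = 34.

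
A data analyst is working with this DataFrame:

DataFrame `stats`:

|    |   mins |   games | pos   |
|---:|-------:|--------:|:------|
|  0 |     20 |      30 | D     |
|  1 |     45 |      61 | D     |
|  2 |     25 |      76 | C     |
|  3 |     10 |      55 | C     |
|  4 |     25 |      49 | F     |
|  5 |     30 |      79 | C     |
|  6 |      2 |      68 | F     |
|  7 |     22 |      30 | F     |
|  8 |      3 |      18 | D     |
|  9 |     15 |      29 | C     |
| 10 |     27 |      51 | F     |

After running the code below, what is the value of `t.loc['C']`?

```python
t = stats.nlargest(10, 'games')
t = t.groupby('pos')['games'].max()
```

take 10 rows with largest games:
    mins  games pos
5     30     79   C
2     25     76   C
6      2     68   F
1     45     61   D
3     10     55   C
10    27     51   F
4     25     49   F
0     20     30   D
7     22     30   F
9     15     29   C
group by pos, max of games:
pos
C    79
D    61
F    68
Name: games, dtype: int64

79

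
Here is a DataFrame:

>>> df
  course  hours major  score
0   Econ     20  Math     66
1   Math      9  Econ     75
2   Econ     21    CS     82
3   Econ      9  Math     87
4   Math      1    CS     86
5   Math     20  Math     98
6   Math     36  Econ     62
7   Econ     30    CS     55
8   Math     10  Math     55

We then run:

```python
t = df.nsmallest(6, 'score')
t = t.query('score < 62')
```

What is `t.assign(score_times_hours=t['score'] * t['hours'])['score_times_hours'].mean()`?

1100.0

take 6 rows with smallest score:
  course  hours major  score
7   Econ     30    CS     55
8   Math     10  Math     55
6   Math     36  Econ     62
0   Econ     20  Math     66
1   Math      9  Econ     75
2   Econ     21    CS     82
filter rows where score < 62:
  course  hours major  score
7   Econ     30    CS     55
8   Math     10  Math     55
add column score_times_hours = t['score'] * t['hours']:
  course  hours major  score  score_times_hours
7   Econ     30    CS     55               1650
8   Math     10  Math     55                550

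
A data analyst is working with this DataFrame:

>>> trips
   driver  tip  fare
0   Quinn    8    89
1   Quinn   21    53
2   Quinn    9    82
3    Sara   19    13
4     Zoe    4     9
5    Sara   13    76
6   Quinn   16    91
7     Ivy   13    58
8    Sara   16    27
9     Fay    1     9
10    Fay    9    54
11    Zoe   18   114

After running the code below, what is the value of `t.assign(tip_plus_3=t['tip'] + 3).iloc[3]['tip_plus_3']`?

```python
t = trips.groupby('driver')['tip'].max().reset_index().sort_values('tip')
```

group by driver, max of tip:
driver
Fay       9
Ivy      13
Quinn    21
Sara     19
Zoe      18
Name: tip, dtype: int64
reset_index():
  driver  tip
0    Fay    9
1    Ivy   13
2  Quinn   21
3   Sara   19
4    Zoe   18
sort by tip:
  driver  tip
0    Fay    9
1    Ivy   13
4    Zoe   18
3   Sara   19
2  Quinn   21
add column tip_plus_3 = t['tip'] + 3:
  driver  tip  tip_plus_3
0    Fay    9          12
1    Ivy   13          16
4    Zoe   18          21
3   Sara   19          22
2  Quinn   21          24
Hence 22.

22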